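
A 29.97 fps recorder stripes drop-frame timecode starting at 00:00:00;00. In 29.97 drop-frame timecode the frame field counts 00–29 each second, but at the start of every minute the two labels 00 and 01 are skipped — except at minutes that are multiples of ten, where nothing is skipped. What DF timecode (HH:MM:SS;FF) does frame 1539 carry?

00:00:51;09

Each 10-minute DF block holds 10 × 60 × 30 − 9 × 2 = 17982 frames. 1539 ÷ 17982 → 0 full blocks, remainder 1539.
Within the partial block the first minute is 1800 frames and each further minute 1798, so 0 further minute boundaries passed. Total skipped labels = 18 × 0 + 2 × 0 = 0.
Non-drop label index = 1539 + 0 = 1539; at 30 labels/s that is 00:00:51:09, i.e. DF 00:00:51;09.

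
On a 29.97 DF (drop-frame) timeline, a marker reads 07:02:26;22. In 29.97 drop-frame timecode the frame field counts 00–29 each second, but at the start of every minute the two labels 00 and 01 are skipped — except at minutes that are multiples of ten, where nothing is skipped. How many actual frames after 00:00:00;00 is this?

Complete 10-minute blocks: 42, each 17982 frames → 755244.
Remaining 2 whole minutes in the current block: 1800 + 1 × 1798 = 3598 frames.
Within the current minute: 26 × 30 + 22 − 2 = 800 (labels ;00/;01 skipped at this minute). Total = 755244 + 3598 + 800 = 759642.

759642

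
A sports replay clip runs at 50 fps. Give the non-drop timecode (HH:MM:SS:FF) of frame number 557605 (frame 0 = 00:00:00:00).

03:05:52:05

557605 ÷ 50 = 11152 full seconds, remainder 5 frames.
11152 s = 3 h 5 min 52 s.
Timecode: 03:05:52:05.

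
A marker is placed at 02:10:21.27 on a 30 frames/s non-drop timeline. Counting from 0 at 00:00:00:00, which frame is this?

Total seconds to the label: (2 × 3600 + 10 × 60 + 21) = 7821.
Frame index = 7821 × 30 + 27 = 234657.

frame 234657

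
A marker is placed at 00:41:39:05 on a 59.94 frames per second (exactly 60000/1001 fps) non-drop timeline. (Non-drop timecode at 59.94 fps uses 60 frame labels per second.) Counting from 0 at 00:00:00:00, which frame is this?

Total seconds to the label: (0 × 3600 + 41 × 60 + 39) = 2499.
Frame index = 2499 × 60 + 5 = 149945.

frame 149945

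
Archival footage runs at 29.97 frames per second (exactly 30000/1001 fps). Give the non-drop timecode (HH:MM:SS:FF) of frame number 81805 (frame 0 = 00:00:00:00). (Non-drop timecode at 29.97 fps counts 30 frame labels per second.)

81805 ÷ 30 = 2726 full seconds, remainder 25 frames.
2726 s = 0 h 45 min 26 s.
Timecode: 00:45:26:25.

00:45:26:25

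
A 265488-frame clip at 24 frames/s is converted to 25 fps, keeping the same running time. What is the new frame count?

Target frames = source frames × (target rate / source rate) = 265488 × (25)/(24) = 265488 × 25/24 = 276550.

276550 frames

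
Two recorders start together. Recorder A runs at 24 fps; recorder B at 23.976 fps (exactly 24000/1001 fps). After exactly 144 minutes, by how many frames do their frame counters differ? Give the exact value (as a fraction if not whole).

207360/1001 frames

144 min = 8640 s.
A emits 24 × 8640 = 207360 frames; B emits 24000/1001 × 8640 = 207360000/1001.
Difference = 207360/1001 frames (≈ 207.1528); B is behind A.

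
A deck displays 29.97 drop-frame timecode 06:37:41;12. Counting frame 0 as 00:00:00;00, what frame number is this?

715126

As if non-drop at 30 labels/s: (6 × 3600 + 37 × 60 + 41) × 30 + 12 = 715842.
Minute boundaries passed: 397; those not divisible by 10: 397 − 39 = 358; dropped labels = 2 × 358 = 716.
Actual frame index = 715842 − 716 = 715126.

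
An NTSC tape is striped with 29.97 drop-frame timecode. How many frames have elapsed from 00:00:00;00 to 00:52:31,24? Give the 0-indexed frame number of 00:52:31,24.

Complete 10-minute blocks: 5, each 17982 frames → 89910.
Remaining 2 whole minutes in the current block: 1800 + 1 × 1798 = 3598 frames.
Within the current minute: 31 × 30 + 24 − 2 = 952 (labels ;00/;01 skipped at this minute). Total = 89910 + 3598 + 952 = 94460.

94460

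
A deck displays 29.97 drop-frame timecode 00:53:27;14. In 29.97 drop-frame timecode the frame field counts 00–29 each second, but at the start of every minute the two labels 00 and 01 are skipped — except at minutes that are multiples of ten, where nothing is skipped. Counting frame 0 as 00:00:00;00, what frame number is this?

As if non-drop at 30 labels/s: (0 × 3600 + 53 × 60 + 27) × 30 + 14 = 96224.
Minute boundaries passed: 53; those not divisible by 10: 53 − 5 = 48; dropped labels = 2 × 48 = 96.
Actual frame index = 96224 − 96 = 96128.

96128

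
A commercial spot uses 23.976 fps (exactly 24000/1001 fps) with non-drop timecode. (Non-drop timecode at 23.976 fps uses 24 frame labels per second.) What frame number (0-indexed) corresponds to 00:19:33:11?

28163

Total seconds to the label: (0 × 3600 + 19 × 60 + 33) = 1173.
Frame index = 1173 × 24 + 11 = 28163.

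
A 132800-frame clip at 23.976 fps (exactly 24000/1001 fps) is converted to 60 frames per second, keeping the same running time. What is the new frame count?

332332 frames

Target frames = source frames × (target rate / source rate) = 132800 × (60)/(24000/1001) = 132800 × 1001/400 = 332332.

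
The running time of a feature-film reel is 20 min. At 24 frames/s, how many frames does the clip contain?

28800 frames

20 min = 1200 s.
Frames = 1200 × 24 = 28800.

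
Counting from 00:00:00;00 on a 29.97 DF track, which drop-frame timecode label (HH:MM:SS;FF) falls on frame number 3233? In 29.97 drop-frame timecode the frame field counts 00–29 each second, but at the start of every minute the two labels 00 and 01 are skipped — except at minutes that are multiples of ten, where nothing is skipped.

00:01:47;25

Ten DF minutes hold 17982 frames, so frame 3233 lies in block 0 (frames 0–17981) with 3233 frames into that block.
The block's first minute is 1800 frames and the rest 1798 each; 3233 frames reaches minute 1, so 0 × 18 + 1 × 2 = 2 labels have been skipped so far.
Adding those back, label number 3233 + 2 = 3235 at 30 labels/s is 107 s + 25 f = 0 h 1 min 47 s frame 25, i.e. 00:01:47;25.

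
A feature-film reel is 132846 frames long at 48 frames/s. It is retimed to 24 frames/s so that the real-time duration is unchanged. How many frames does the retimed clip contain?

66423 frames

Target frames = source frames × (target rate / source rate) = 132846 × (24)/(48) = 132846 × 1/2 = 66423.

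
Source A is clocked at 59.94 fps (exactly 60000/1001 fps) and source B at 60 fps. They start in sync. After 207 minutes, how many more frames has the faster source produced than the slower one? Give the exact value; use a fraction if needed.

745200/1001 frames

207 min = 12420 s.
A emits 60000/1001 × 12420 = 745200000/1001 frames; B emits 60 × 12420 = 745200.
Difference = 745200/1001 frames (≈ 744.4555); B is ahead of A.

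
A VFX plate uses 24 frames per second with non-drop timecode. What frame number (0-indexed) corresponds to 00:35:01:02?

50426

Total seconds to the label: (0 × 3600 + 35 × 60 + 1) = 2101.
Frame index = 2101 × 24 + 2 = 50426.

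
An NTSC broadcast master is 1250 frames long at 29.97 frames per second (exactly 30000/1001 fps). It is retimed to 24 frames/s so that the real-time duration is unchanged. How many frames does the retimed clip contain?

Target frames = source frames × (target rate / source rate) = 1250 × (24)/(30000/1001) = 1250 × 1001/1250 = 1001.

1001 frames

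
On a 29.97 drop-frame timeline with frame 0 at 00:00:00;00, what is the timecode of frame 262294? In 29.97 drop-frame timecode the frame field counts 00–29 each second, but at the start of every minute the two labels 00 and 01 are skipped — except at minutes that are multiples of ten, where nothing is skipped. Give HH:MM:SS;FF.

02:25:51;26

Ten DF minutes hold 17982 frames, so frame 262294 lies in block 14 (frames 251748–269729) with 10546 frames into that block.
The block's first minute is 1800 frames and the rest 1798 each; 10546 frames reaches minute 5, so 14 × 18 + 5 × 2 = 262 labels have been skipped so far.
Adding those back, label number 262294 + 262 = 262556 at 30 labels/s is 8751 s + 26 f = 2 h 25 min 51 s frame 26, i.e. 02:25:51;26.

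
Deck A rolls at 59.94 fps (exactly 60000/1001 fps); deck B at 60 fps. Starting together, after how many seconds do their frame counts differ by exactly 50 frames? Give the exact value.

The gap grows by |60 − 60000/1001| = 60/1001 frames per second.
Time for a 50-frame gap: 50 ÷ (60/1001) = 5005/6 s.

5005/6 seconds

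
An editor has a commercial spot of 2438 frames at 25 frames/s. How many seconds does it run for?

97.52 seconds

Running time = 2438 / (25) = 97.52 s.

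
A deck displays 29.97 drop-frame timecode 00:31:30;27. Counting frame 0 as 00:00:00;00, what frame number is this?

56671

As if non-drop at 30 labels/s: (0 × 3600 + 31 × 60 + 30) × 30 + 27 = 56727.
Minute boundaries passed: 31; those not divisible by 10: 31 − 3 = 28; dropped labels = 2 × 28 = 56.
Actual frame index = 56727 − 56 = 56671.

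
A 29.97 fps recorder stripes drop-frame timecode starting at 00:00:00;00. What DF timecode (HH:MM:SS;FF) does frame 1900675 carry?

Each 10-minute DF block holds 10 × 60 × 30 − 9 × 2 = 17982 frames. 1900675 ÷ 17982 → 105 full blocks, remainder 12565.
Within the partial block the first minute is 1800 frames and each further minute 1798, so 6 further minute boundaries passed. Total skipped labels = 18 × 105 + 2 × 6 = 1902.
Non-drop label index = 1900675 + 1902 = 1902577; at 30 labels/s that is 17:36:59:07, i.e. DF 17:36:59;07.

17:36:59;07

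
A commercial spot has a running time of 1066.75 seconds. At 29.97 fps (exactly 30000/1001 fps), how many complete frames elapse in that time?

31970 frames

Frames = 1066.75 × 30000/1001 = 32002500/1001 ≈ 31970.5295.
Complete frames: 31970.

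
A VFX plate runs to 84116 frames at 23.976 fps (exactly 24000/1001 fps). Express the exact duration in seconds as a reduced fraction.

Running time = 84116 ÷ (24000/1001) = 84116 × 1001/24000 = 21050029/6000 s.

21050029/6000 seconds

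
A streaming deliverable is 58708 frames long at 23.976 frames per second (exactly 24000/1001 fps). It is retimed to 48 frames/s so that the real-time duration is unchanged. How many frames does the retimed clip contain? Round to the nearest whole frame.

Frames at target rate = 58708 × (48) / (24000/1001) = 14691677/125 ≈ 117533.416.
Nearest whole frame: 117533.

117533 frames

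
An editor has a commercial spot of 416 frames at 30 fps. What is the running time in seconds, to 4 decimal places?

13.8667 seconds

Running time = 416 × 1/30 = 208/15 s ≈ 13.8667 s.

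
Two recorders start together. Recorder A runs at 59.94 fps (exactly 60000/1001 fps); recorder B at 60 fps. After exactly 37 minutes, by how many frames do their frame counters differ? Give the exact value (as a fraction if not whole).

37 min = 2220 s.
A emits 60000/1001 × 2220 = 133200000/1001 frames; B emits 60 × 2220 = 133200.
Difference = 133200/1001 frames (≈ 133.0669); B is ahead of A.

133200/1001 frames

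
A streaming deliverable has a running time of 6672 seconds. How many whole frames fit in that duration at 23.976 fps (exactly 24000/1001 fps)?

Frames = 6672 × 24000/1001 = 160128000/1001 ≈ 159968.0320.
Complete frames: 159968.

159968 frames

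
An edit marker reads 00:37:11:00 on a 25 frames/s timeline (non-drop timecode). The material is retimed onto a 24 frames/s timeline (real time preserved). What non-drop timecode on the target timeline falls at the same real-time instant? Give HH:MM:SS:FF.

Source frame index: (0×3600 + 37×60 + 11) × 25 + 0 = 55775.
Real time: 55775 / (25) = 2231 s.
Target frame: (2231) × (24) = 53544.
At 24 labels/s: frame 53544 → 00:37:11:00.

00:37:11:00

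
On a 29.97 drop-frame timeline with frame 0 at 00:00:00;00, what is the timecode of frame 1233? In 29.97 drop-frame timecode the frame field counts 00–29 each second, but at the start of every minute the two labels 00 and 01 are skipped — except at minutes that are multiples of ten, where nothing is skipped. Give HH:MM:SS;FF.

00:00:41;03

Each 10-minute DF block holds 10 × 60 × 30 − 9 × 2 = 17982 frames. 1233 ÷ 17982 → 0 full blocks, remainder 1233.
Within the partial block the first minute is 1800 frames and each further minute 1798, so 0 further minute boundaries passed. Total skipped labels = 18 × 0 + 2 × 0 = 0.
Non-drop label index = 1233 + 0 = 1233; at 30 labels/s that is 00:00:41:03, i.e. DF 00:00:41;03.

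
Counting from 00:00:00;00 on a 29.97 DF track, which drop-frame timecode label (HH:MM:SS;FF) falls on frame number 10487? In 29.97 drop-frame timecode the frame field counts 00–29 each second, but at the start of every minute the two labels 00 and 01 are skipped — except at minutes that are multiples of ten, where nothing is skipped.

Each 10-minute DF block holds 10 × 60 × 30 − 9 × 2 = 17982 frames. 10487 ÷ 17982 → 0 full blocks, remainder 10487.
Within the partial block the first minute is 1800 frames and each further minute 1798, so 5 further minute boundaries passed. Total skipped labels = 18 × 0 + 2 × 5 = 10.
Non-drop label index = 10487 + 10 = 10497; at 30 labels/s that is 00:05:49:27, i.e. DF 00:05:49;27.

00:05:49;27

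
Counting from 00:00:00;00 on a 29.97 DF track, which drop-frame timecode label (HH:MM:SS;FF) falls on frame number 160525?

01:29:16;07

Ten DF minutes hold 17982 frames, so frame 160525 lies in block 8 (frames 143856–161837) with 16669 frames into that block.
The block's first minute is 1800 frames and the rest 1798 each; 16669 frames reaches minute 9, so 8 × 18 + 9 × 2 = 162 labels have been skipped so far.
Adding those back, label number 160525 + 162 = 160687 at 30 labels/s is 5356 s + 7 f = 1 h 29 min 16 s frame 7, i.e. 01:29:16;07.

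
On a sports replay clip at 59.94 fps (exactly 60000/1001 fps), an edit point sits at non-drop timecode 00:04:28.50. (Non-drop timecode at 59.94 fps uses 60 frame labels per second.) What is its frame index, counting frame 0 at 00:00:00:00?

16130

Total seconds to the label: (0 × 3600 + 4 × 60 + 28) = 268.
Frame index = 268 × 60 + 50 = 16130.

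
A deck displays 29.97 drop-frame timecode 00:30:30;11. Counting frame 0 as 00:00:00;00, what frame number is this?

54857

As if non-drop at 30 labels/s: (0 × 3600 + 30 × 60 + 30) × 30 + 11 = 54911.
Minute boundaries passed: 30; those not divisible by 10: 30 − 3 = 27; dropped labels = 2 × 27 = 54.
Actual frame index = 54911 − 54 = 54857.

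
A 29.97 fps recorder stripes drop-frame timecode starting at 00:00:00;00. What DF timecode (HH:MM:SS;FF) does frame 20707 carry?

Ten DF minutes hold 17982 frames, so frame 20707 lies in block 1 (frames 17982–35963) with 2725 frames into that block.
The block's first minute is 1800 frames and the rest 1798 each; 2725 frames reaches minute 1, so 1 × 18 + 1 × 2 = 20 labels have been skipped so far.
Adding those back, label number 20707 + 20 = 20727 at 30 labels/s is 690 s + 27 f = 0 h 11 min 30 s frame 27, i.e. 00:11:30;27.

00:11:30;27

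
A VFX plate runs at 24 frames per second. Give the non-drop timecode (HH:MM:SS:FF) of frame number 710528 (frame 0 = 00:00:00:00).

08:13:25:08

710528 ÷ 24 = 29605 full seconds, remainder 8 frames.
29605 s = 8 h 13 min 25 s.
Timecode: 08:13:25:08.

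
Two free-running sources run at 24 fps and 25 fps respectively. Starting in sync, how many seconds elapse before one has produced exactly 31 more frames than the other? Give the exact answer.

31 seconds

The gap grows by |25 − 24| = 1 frame per second.
Time for a 31-frame gap: 31 ÷ (1) = 31 s.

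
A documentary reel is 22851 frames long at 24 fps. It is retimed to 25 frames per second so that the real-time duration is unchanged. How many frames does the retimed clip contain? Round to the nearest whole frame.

Frames at target rate = 22851 × (25) / (24) = 190425/8 ≈ 23803.125.
Nearest whole frame: 23803.

23803 frames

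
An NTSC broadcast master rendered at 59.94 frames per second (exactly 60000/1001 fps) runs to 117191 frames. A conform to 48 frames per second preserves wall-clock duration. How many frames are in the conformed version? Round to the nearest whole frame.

Frames at target rate = 117191 × (48) / (60000/1001) = 117308191/1250 ≈ 93846.553.
Nearest whole frame: 93847.

93847 frames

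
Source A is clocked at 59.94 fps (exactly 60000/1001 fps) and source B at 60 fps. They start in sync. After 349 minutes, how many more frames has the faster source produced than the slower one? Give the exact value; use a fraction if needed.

1256400/1001 frames

349 min = 20940 s.
A emits 60000/1001 × 20940 = 1256400000/1001 frames; B emits 60 × 20940 = 1256400.
Difference = 1256400/1001 frames (≈ 1255.1449); B is ahead of A.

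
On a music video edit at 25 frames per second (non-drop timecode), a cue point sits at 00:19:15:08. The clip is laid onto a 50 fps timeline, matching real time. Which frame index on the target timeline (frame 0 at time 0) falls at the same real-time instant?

frame 57766

Source frame index: (0×3600 + 19×60 + 15) × 25 + 8 = 28883.
Real time: 28883 / (25) = 28883/25 s.
Target frame: (28883/25) × (50) = 57766.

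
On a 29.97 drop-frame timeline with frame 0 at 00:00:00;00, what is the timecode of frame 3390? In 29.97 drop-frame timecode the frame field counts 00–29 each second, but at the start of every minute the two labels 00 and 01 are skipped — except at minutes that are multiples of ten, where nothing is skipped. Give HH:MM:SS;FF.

00:01:53;02

Each 10-minute DF block holds 10 × 60 × 30 − 9 × 2 = 17982 frames. 3390 ÷ 17982 → 0 full blocks, remainder 3390.
Within the partial block the first minute is 1800 frames and each further minute 1798, so 1 further minute boundary passed. Total skipped labels = 18 × 0 + 2 × 1 = 2.
Non-drop label index = 3390 + 2 = 3392; at 30 labels/s that is 00:01:53:02, i.e. DF 00:01:53;02.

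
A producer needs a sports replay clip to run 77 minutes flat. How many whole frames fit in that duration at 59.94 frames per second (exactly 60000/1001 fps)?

77 min = 4620 s.
Frames = 4620 × 60000/1001 = 3600000/13 ≈ 276923.0769.
Complete frames: 276923.

276923 frames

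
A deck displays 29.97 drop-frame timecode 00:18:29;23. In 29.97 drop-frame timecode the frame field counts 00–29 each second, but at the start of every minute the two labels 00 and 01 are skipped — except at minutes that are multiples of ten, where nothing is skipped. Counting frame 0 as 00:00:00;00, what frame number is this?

33259

As if non-drop at 30 labels/s: (0 × 3600 + 18 × 60 + 29) × 30 + 23 = 33293.
Minute boundaries passed: 18; those not divisible by 10: 18 − 1 = 17; dropped labels = 2 × 17 = 34.
Actual frame index = 33293 − 34 = 33259.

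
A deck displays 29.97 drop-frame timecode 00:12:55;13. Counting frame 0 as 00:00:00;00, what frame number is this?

23241

As if non-drop at 30 labels/s: (0 × 3600 + 12 × 60 + 55) × 30 + 13 = 23263.
Minute boundaries passed: 12; those not divisible by 10: 12 − 1 = 11; dropped labels = 2 × 11 = 22.
Actual frame index = 23263 − 22 = 23241.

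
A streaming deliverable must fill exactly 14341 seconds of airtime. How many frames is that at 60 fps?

Frames = 14341 × 60 = 860460.

860460 frames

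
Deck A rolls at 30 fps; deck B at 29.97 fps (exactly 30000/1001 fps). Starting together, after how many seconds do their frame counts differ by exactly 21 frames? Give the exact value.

700.7 seconds

The gap grows by |30000/1001 − 30| = 30/1001 frames per second.
Time for a 21-frame gap: 21 ÷ (30/1001) = 700.7 s.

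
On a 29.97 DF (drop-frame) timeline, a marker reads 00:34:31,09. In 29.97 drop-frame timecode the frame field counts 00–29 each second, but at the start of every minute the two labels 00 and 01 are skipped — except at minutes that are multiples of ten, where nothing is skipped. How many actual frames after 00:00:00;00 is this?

As if non-drop at 30 labels/s: (0 × 3600 + 34 × 60 + 31) × 30 + 9 = 62139.
Minute boundaries passed: 34; those not divisible by 10: 34 − 3 = 31; dropped labels = 2 × 31 = 62.
Actual frame index = 62139 − 62 = 62077.

62077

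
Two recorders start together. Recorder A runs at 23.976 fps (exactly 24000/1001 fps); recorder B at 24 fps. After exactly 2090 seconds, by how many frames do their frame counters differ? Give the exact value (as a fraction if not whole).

4560/91 frames

A emits 24000/1001 × 2090 = 4560000/91 frames; B emits 24 × 2090 = 50160.
Difference = 4560/91 frames (≈ 50.1099); B is ahead of A.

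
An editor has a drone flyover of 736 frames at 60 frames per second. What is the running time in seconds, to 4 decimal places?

12.2667 seconds

Running time = 736 × 1/60 = 184/15 s ≈ 12.2667 s.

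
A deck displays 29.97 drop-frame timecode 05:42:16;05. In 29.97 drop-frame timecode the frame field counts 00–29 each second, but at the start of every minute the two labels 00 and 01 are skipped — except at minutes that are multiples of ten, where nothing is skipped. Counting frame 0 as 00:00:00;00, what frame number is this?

Complete 10-minute blocks: 34, each 17982 frames → 611388.
Remaining 2 whole minutes in the current block: 1800 + 1 × 1798 = 3598 frames.
Within the current minute: 16 × 30 + 5 − 2 = 483 (labels ;00/;01 skipped at this minute). Total = 611388 + 3598 + 483 = 615469.

615469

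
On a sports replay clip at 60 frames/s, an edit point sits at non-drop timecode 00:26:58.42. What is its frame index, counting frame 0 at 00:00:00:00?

97122

Total seconds to the label: (0 × 3600 + 26 × 60 + 58) = 1618.
Frame index = 1618 × 60 + 42 = 97122.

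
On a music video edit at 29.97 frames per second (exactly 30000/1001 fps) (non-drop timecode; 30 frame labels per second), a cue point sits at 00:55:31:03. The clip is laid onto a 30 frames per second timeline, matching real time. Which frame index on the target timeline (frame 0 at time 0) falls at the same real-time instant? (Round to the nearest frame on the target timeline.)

frame 100033

Source frame index: (0×3600 + 55×60 + 31) × 30 + 3 = 99933.
Real time: 99933 / (30000/1001) = 33344311/10000 s.
Target frame: (33344311/10000) × (30) = 100032933/1000 ≈ 100032.933 → 100033.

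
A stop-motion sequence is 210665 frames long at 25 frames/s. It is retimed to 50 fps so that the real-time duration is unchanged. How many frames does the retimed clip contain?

421330 frames

Target frames = source frames × (target rate / source rate) = 210665 × (50)/(25) = 210665 × 2 = 421330.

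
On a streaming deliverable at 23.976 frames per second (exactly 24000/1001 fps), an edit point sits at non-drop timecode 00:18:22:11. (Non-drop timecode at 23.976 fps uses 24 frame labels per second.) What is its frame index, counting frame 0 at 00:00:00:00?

Total seconds to the label: (0 × 3600 + 18 × 60 + 22) = 1102.
Frame index = 1102 × 24 + 11 = 26459.

26459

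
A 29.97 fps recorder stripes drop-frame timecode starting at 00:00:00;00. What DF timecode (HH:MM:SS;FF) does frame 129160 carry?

Each 10-minute DF block holds 10 × 60 × 30 − 9 × 2 = 17982 frames. 129160 ÷ 17982 → 7 full blocks, remainder 3286.
Within the partial block the first minute is 1800 frames and each further minute 1798, so 1 further minute boundary passed. Total skipped labels = 18 × 7 + 2 × 1 = 128.
Non-drop label index = 129160 + 128 = 129288; at 30 labels/s that is 01:11:49:18, i.e. DF 01:11:49;18.

01:11:49;18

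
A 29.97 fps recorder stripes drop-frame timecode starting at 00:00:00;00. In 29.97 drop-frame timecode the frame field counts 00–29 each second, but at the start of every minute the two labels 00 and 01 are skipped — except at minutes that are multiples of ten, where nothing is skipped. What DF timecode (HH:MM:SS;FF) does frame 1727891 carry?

Each 10-minute DF block holds 10 × 60 × 30 − 9 × 2 = 17982 frames. 1727891 ÷ 17982 → 96 full blocks, remainder 1619.
Within the partial block the first minute is 1800 frames and each further minute 1798, so 0 further minute boundaries passed. Total skipped labels = 18 × 96 + 2 × 0 = 1728.
Non-drop label index = 1727891 + 1728 = 1729619; at 30 labels/s that is 16:00:53:29, i.e. DF 16:00:53;29.

16:00:53;29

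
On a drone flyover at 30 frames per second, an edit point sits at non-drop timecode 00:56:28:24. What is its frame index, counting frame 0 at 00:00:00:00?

frame 101664

Total seconds to the label: (0 × 3600 + 56 × 60 + 28) = 3388.
Frame index = 3388 × 30 + 24 = 101664.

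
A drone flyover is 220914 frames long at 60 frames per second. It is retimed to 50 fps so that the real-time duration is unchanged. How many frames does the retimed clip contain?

184095 frames

Target frames = source frames × (target rate / source rate) = 220914 × (50)/(60) = 220914 × 5/6 = 184095.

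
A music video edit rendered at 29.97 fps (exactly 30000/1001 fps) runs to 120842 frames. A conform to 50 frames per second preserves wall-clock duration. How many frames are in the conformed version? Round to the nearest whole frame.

201605 frames

Frames at target rate = 120842 × (50) / (30000/1001) = 60481421/300 ≈ 201604.737.
Nearest whole frame: 201605.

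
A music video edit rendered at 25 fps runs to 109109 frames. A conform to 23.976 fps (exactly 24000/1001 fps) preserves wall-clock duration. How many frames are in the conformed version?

Target frames = source frames × (target rate / source rate) = 109109 × (24000/1001)/(25) = 109109 × 960/1001 = 104640.

104640 frames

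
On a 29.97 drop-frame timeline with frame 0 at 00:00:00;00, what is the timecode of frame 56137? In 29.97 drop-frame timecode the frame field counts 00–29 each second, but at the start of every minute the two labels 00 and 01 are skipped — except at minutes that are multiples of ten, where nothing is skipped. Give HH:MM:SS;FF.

00:31:13;03

Ten DF minutes hold 17982 frames, so frame 56137 lies in block 3 (frames 53946–71927) with 2191 frames into that block.
The block's first minute is 1800 frames and the rest 1798 each; 2191 frames reaches minute 1, so 3 × 18 + 1 × 2 = 56 labels have been skipped so far.
Adding those back, label number 56137 + 56 = 56193 at 30 labels/s is 1873 s + 3 f = 0 h 31 min 13 s frame 3, i.e. 00:31:13;03.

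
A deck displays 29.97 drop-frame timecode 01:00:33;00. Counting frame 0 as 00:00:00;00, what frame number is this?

As if non-drop at 30 labels/s: (1 × 3600 + 0 × 60 + 33) × 30 + 0 = 108990.
Minute boundaries passed: 60; those not divisible by 10: 60 − 6 = 54; dropped labels = 2 × 54 = 108.
Actual frame index = 108990 − 108 = 108882.

108882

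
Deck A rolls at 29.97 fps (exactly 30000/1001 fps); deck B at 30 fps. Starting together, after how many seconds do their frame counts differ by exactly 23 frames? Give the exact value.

23023/30 seconds

The gap grows by |30 − 30000/1001| = 30/1001 frames per second.
Time for a 23-frame gap: 23 ÷ (30/1001) = 23023/30 s.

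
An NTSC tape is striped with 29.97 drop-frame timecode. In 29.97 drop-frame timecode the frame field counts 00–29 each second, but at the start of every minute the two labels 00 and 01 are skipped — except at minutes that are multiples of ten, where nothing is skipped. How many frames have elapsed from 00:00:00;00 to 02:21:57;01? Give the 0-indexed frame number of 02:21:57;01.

As if non-drop at 30 labels/s: (2 × 3600 + 21 × 60 + 57) × 30 + 1 = 255511.
Minute boundaries passed: 141; those not divisible by 10: 141 − 14 = 127; dropped labels = 2 × 127 = 254.
Actual frame index = 255511 − 254 = 255257.

255257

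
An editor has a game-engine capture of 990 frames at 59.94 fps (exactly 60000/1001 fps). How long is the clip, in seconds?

Running time = 990 / (60000/1001) = 16.5165 s.

16.5165 seconds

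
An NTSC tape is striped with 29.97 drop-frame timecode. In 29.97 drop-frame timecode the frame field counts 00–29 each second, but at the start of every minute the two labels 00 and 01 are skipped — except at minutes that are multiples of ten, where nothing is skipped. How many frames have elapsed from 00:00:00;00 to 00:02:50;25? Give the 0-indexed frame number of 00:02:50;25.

5121

Complete 10-minute blocks: 0, each 17982 frames → 0.
Remaining 2 whole minutes in the current block: 1800 + 1 × 1798 = 3598 frames.
Within the current minute: 50 × 30 + 25 − 2 = 1523 (labels ;00/;01 skipped at this minute). Total = 0 + 3598 + 1523 = 5121.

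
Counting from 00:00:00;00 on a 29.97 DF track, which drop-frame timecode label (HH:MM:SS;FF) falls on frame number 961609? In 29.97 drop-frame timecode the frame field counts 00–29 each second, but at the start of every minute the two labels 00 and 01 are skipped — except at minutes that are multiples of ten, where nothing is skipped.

08:54:45;21

Ten DF minutes hold 17982 frames, so frame 961609 lies in block 53 (frames 953046–971027) with 8563 frames into that block.
The block's first minute is 1800 frames and the rest 1798 each; 8563 frames reaches minute 4, so 53 × 18 + 4 × 2 = 962 labels have been skipped so far.
Adding those back, label number 961609 + 962 = 962571 at 30 labels/s is 32085 s + 21 f = 8 h 54 min 45 s frame 21, i.e. 08:54:45;21.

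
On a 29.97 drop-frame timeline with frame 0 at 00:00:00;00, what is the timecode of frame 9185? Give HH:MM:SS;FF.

00:05:06;15

Each 10-minute DF block holds 10 × 60 × 30 − 9 × 2 = 17982 frames. 9185 ÷ 17982 → 0 full blocks, remainder 9185.
Within the partial block the first minute is 1800 frames and each further minute 1798, so 5 further minute boundaries passed. Total skipped labels = 18 × 0 + 2 × 5 = 10.
Non-drop label index = 9185 + 10 = 9195; at 30 labels/s that is 00:05:06:15, i.e. DF 00:05:06;15.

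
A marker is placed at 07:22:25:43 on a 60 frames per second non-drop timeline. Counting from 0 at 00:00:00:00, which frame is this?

Total seconds to the label: (7 × 3600 + 22 × 60 + 25) = 26545.
Frame index = 26545 × 60 + 43 = 1592743.

frame 1592743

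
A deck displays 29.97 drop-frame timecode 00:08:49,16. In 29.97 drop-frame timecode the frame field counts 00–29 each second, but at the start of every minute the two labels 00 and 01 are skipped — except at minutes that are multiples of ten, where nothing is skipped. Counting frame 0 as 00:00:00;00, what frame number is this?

Complete 10-minute blocks: 0, each 17982 frames → 0.
Remaining 8 whole minutes in the current block: 1800 + 7 × 1798 = 14386 frames.
Within the current minute: 49 × 30 + 16 − 2 = 1484 (labels ;00/;01 skipped at this minute). Total = 0 + 14386 + 1484 = 15870.

15870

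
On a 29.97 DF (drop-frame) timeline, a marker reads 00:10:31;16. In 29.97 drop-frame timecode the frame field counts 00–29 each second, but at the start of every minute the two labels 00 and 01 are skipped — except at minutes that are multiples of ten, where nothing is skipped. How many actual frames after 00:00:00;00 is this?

Complete 10-minute blocks: 1, each 17982 frames → 17982.
Remaining 0 whole minutes in the current block: 0 frames.
Within the current minute: 31 × 30 + 16 = 946. Total = 17982 + 0 + 946 = 18928.

18928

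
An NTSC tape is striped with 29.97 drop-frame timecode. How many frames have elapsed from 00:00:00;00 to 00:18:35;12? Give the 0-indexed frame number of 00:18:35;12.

33428

As if non-drop at 30 labels/s: (0 × 3600 + 18 × 60 + 35) × 30 + 12 = 33462.
Minute boundaries passed: 18; those not divisible by 10: 18 − 1 = 17; dropped labels = 2 × 17 = 34.
Actual frame index = 33462 − 34 = 33428.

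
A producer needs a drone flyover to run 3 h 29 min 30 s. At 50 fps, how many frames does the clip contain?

3 h 29 min 30 s = 12570 s.
Frames = 12570 × 50 = 628500.

628500 frames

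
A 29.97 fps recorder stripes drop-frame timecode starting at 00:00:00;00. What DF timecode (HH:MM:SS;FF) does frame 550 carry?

Each 10-minute DF block holds 10 × 60 × 30 − 9 × 2 = 17982 frames. 550 ÷ 17982 → 0 full blocks, remainder 550.
Within the partial block the first minute is 1800 frames and each further minute 1798, so 0 further minute boundaries passed. Total skipped labels = 18 × 0 + 2 × 0 = 0.
Non-drop label index = 550 + 0 = 550; at 30 labels/s that is 00:00:18:10, i.e. DF 00:00:18;10.

00:00:18;10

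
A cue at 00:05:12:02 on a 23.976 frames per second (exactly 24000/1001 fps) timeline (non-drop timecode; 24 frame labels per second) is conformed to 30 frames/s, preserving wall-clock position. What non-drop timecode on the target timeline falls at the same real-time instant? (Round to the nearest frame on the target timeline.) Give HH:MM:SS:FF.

Source frame index: (0×3600 + 5×60 + 12) × 24 + 2 = 7490.
Real time: 7490 / (24000/1001) = 749749/2400 s.
Target frame: (749749/2400) × (30) = 749749/80 ≈ 9371.862 → 9372.
At 30 labels/s: frame 9372 → 00:05:12:12.

00:05:12:12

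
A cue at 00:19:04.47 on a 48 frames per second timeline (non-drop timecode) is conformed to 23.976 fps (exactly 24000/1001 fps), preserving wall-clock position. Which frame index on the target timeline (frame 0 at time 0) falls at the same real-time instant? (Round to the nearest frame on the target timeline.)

Source frame index: (0×3600 + 19×60 + 4) × 48 + 47 = 54959.
Real time: 54959 / (48) = 54959/48 s.
Target frame: (54959/48) × (24000/1001) = 27479500/1001 ≈ 27452.048 → 27452.

frame 27452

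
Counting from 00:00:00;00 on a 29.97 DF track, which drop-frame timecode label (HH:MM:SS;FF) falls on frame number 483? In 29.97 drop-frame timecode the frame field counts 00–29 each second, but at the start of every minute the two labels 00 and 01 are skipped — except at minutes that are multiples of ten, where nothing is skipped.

Ten DF minutes hold 17982 frames, so frame 483 lies in block 0 (frames 0–17981) with 483 frames into that block.
The block's first minute is 1800 frames and the rest 1798 each; 483 frames reaches minute 0, so 0 × 18 + 0 × 2 = 0 labels have been skipped so far.
Adding those back, label number 483 + 0 = 483 at 30 labels/s is 16 s + 3 f = 0 h 0 min 16 s frame 3, i.e. 00:00:16;03.

00:00:16;03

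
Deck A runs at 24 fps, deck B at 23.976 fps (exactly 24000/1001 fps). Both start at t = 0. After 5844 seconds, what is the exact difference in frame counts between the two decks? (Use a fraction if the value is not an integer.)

140256/1001 frames

A emits 24 × 5844 = 140256 frames; B emits 24000/1001 × 5844 = 140256000/1001.
Difference = 140256/1001 frames (≈ 140.1159); B is behind A.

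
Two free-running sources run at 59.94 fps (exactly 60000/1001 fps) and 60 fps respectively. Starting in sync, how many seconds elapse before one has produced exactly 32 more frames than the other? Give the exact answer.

The gap grows by |60 − 60000/1001| = 60/1001 frames per second.
Time for a 32-frame gap: 32 ÷ (60/1001) = 8008/15 s.

8008/15 seconds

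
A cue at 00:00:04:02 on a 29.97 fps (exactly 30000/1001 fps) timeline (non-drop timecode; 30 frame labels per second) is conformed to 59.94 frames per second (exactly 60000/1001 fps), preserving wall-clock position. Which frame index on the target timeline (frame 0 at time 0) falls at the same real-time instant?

frame 244

Source frame index: (0×3600 + 0×60 + 4) × 30 + 2 = 122.
Real time: 122 / (30000/1001) = 61061/15000 s.
Target frame: (61061/15000) × (60000/1001) = 244.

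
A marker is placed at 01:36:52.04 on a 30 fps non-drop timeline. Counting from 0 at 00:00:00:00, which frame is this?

frame 174364

Total seconds to the label: (1 × 3600 + 36 × 60 + 52) = 5812.
Frame index = 5812 × 30 + 4 = 174364.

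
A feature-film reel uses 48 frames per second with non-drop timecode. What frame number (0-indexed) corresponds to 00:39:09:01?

Total seconds to the label: (0 × 3600 + 39 × 60 + 9) = 2349.
Frame index = 2349 × 48 + 1 = 112753.

frame 112753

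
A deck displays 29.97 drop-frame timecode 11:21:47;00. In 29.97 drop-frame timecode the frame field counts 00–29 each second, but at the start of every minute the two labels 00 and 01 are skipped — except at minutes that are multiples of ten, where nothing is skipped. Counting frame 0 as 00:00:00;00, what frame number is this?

1225984

As if non-drop at 30 labels/s: (11 × 3600 + 21 × 60 + 47) × 30 + 0 = 1227210.
Minute boundaries passed: 681; those not divisible by 10: 681 − 68 = 613; dropped labels = 2 × 613 = 1226.
Actual frame index = 1227210 − 1226 = 1225984.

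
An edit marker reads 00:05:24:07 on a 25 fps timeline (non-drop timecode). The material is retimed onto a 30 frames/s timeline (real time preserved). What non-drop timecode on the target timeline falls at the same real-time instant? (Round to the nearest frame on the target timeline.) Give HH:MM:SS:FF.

00:05:24:08

Source frame index: (0×3600 + 5×60 + 24) × 25 + 7 = 8107.
Real time: 8107 / (25) = 8107/25 s.
Target frame: (8107/25) × (30) = 48642/5 ≈ 9728.400 → 9728.
At 30 labels/s: frame 9728 → 00:05:24:08.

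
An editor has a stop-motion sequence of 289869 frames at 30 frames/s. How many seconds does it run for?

9662.3 seconds

Running time = 289869 / (30) = 9662.3 s.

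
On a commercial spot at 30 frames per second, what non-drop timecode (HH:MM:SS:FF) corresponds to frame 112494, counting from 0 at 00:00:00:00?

112494 ÷ 30 = 3749 full seconds, remainder 24 frames.
3749 s = 1 h 2 min 29 s.
Timecode: 01:02:29:24.

01:02:29:24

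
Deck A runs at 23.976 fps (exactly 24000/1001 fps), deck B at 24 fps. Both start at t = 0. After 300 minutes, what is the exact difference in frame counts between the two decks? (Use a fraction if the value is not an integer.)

300 min = 18000 s.
A emits 24000/1001 × 18000 = 432000000/1001 frames; B emits 24 × 18000 = 432000.
Difference = 432000/1001 frames (≈ 431.5684); B is ahead of A.

432000/1001 frames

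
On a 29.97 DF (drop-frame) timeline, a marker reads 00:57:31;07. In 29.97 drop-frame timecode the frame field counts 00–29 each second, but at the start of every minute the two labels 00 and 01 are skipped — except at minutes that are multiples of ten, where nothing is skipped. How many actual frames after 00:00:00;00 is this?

As if non-drop at 30 labels/s: (0 × 3600 + 57 × 60 + 31) × 30 + 7 = 103537.
Minute boundaries passed: 57; those not divisible by 10: 57 − 5 = 52; dropped labels = 2 × 52 = 104.
Actual frame index = 103537 − 104 = 103433.

103433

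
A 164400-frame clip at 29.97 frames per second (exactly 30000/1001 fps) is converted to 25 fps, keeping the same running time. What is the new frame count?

Target frames = source frames × (target rate / source rate) = 164400 × (25)/(30000/1001) = 164400 × 1001/1200 = 137137.

137137 frames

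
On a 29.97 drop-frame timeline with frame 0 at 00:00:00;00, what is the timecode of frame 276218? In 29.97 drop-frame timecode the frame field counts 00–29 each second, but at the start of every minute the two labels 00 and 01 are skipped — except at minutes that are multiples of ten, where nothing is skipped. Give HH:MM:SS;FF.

Each 10-minute DF block holds 10 × 60 × 30 − 9 × 2 = 17982 frames. 276218 ÷ 17982 → 15 full blocks, remainder 6488.
Within the partial block the first minute is 1800 frames and each further minute 1798, so 3 further minute boundaries passed. Total skipped labels = 18 × 15 + 2 × 3 = 276.
Non-drop label index = 276218 + 276 = 276494; at 30 labels/s that is 02:33:36:14, i.e. DF 02:33:36;14.

02:33:36;14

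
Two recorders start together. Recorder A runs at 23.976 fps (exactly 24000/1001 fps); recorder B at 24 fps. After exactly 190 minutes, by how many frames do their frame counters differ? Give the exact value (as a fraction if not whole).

190 min = 11400 s.
A emits 24000/1001 × 11400 = 273600000/1001 frames; B emits 24 × 11400 = 273600.
Difference = 273600/1001 frames (≈ 273.3267); B is ahead of A.

273600/1001 frames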